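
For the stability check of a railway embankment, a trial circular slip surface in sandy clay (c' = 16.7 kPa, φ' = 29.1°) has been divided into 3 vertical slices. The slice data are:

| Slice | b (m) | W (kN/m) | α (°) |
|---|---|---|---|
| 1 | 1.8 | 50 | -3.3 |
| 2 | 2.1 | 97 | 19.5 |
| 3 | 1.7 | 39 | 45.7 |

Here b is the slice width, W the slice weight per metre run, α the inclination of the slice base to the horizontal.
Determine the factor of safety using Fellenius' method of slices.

FS = 3.51

Ordinary method of slices: FS = Σ[c'·Δl_i + (W_i cosα_i)·tanφ'] / Σ W_i sinα_i, with Δl_i = b_i / cosα_i.
Slice 1: Δl = 1.8/cos(-3.3°) = 1.803 m; N'_1 = 50·cos(-3.3°) = 49.9; c'Δl = 30.11; W sinα = -2.9
Slice 2: Δl = 2.1/cos19.5° = 2.228 m; N'_2 = 97·cos19.5° = 91.4; c'Δl = 37.20; W sinα = 32.4
Slice 3: Δl = 1.7/cos45.7° = 2.434 m; N'_3 = 39·cos45.7° = 27.2; c'Δl = 40.65; W sinα = 27.9
Σc'Δl = 108.0 kN/m; ΣN' = 168.6 kN/m; ΣW sinα = 57.4 kN/m
Resisting = 108.0 + 168.6·tan29.1° = 108.0 + 93.8 = 201.8 kN/m
FS = 201.8 / 57.4 = 3.515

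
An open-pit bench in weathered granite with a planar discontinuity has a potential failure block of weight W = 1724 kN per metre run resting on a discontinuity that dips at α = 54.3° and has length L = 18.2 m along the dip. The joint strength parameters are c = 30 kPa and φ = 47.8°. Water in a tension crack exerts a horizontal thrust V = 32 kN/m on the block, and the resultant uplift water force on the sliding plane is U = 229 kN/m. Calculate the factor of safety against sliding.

FS = 0.97

Resolving the block weight along and normal to the plane and applying the Mohr–Coulomb strength on the joint:
N' = W cosα − U − V sinα = 1724·cos54.3° − 229 − 32·sin54.3° = 751.0 kN/m
Driving force T = W sinα + V cosα = 1724·sin54.3° + 32·cos54.3° = 1418.7 kN/m
Resisting force R = c·L + N'·tanφ = 30·18.2 + 751.0·tan47.8° = 546.0 + 828.3 = 1374.3 kN/m
FS = R / T = 1374.3 / 1418.7 = 0.969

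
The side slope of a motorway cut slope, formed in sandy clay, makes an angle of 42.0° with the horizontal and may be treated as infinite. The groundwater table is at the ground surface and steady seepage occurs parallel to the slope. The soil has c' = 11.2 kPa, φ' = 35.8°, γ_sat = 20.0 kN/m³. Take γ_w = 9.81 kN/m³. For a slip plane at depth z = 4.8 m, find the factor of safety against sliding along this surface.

FS = 0.64

With seepage parallel to the slope and the water table at the surface, the effective normal stress on the slip plane uses the buoyant unit weight γ' = γ_sat − γ_w while the driving shear stress uses γ_sat:
FS = [c' + γ' z cos²β tanφ'] / [γ_sat z sinβ cosβ]
γ' = 20.0 − 9.81 = 10.19 kN/m³
Numerator = 11.2 + 10.19·4.8·cos²42.0°·tan35.8° = 11.2 + 10.19·4.8·0.5523·0.7212 = 30.682 kPa
Denominator = 20.0·4.8·sin42.0°·cos42.0° = 20.0·4.8·0.6691·0.7431 = 47.737 kPa
FS = 30.682 / 47.737 = 0.643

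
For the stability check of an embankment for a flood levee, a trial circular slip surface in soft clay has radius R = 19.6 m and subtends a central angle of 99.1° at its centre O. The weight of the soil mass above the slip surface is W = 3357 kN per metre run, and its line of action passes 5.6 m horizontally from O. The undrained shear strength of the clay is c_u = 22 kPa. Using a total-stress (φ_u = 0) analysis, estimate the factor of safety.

FS = 0.78

Taking moments about the centre O, the resisting moment is provided by the undrained shear strength acting along the arc:
Arc length L_a = R·θ = 19.6·(99.1°·π/180) = 19.6·1.7296 = 33.90 m
M_R = c_u·L_a·R = 22·33.90·19.6 = 14617.9 kN·m/m
M_D = W·d = 3357·5.6 = 18799.2 kN·m/m
FS = M_R / M_D = 14617.9 / 18799.2 = 0.778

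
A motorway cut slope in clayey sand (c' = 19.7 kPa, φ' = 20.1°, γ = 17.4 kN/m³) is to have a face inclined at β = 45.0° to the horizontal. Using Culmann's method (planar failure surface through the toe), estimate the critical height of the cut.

Culmann's analysis gives the critical failure plane at α_cr = (β + φ')/2 = (45.0 + 20.1)/2 = 32.5°, and the critical height
H_c = (4c'/γ) · sinβ cosφ' / [1 − cos(β − φ')]
    = (4·19.7/17.4) · sin45.0°·cos20.1° / [1 − cos(24.9°)]
    = 4.529 · 0.7071·0.9391 / [1 − 0.9070]
    = 4.529 · 0.6640 / 0.0930
    = 32.35 m

H_c = 32.35 m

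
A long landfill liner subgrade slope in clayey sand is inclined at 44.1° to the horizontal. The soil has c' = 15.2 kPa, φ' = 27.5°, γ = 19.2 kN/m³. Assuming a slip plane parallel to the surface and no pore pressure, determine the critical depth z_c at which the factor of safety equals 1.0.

z_c = 3.42 m

Setting FS = 1.00 in FS = [c' + γz cos²β tanφ'] / [γz sinβ cosβ] and solving for z:
z = c' / [γ cosβ (FS·sinβ − cosβ·tanφ')]
  = 15.2 / [19.2·cos44.1°·(1.00·sin44.1° − cos44.1°·tan27.5°)]
  = 15.2 / [19.2·0.7181·(1.00·0.6959 − 0.7181·0.5206)]
  = 15.2 / 4.4408 = 3.423 m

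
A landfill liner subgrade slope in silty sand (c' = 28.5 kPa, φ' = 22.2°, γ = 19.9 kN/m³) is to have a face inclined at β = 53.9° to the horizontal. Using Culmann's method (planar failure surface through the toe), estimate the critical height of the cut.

H_c = 28.73 m

Culmann's analysis gives the critical failure plane at α_cr = (β + φ')/2 = (53.9 + 22.2)/2 = 38.0°, and the critical height
H_c = (4c'/γ) · sinβ cosφ' / [1 − cos(β − φ')]
    = (4·28.5/19.9) · sin53.9°·cos22.2° / [1 − cos(31.7°)]
    = 5.729 · 0.8080·0.9259 / [1 − 0.8508]
    = 5.729 · 0.7481 / 0.1492
    = 28.73 m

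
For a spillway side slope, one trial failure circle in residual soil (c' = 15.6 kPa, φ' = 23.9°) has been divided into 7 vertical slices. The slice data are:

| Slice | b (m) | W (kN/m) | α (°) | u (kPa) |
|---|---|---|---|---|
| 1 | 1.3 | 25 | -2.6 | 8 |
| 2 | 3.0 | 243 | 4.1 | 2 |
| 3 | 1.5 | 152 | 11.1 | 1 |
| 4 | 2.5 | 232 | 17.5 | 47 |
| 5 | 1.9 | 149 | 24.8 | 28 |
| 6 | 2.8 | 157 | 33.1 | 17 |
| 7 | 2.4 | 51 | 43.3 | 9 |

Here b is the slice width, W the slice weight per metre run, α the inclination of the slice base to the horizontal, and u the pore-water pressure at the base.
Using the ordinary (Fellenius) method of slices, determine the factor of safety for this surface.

FS = 1.87

Ordinary method of slices: FS = Σ[c'·Δl_i + (W_i cosα_i − u_i·Δl_i)·tanφ'] / Σ W_i sinα_i, with Δl_i = b_i / cosα_i.
Slice 1: Δl = 1.3/cos(-2.6°) = 1.301 m; N'_1 = 25·cos(-2.6°) − 8·1.301 = 14.6; c'Δl = 20.30; W sinα = -1.1
Slice 2: Δl = 3.0/cos4.1° = 3.008 m; N'_2 = 243·cos4.1° − 2·3.008 = 236.4; c'Δl = 46.92; W sinα = 17.4
Slice 3: Δl = 1.5/cos11.1° = 1.529 m; N'_3 = 152·cos11.1° − 1·1.529 = 147.6; c'Δl = 23.85; W sinα = 29.3
Slice 4: Δl = 2.5/cos17.5° = 2.621 m; N'_4 = 232·cos17.5° − 47·2.621 = 98.1; c'Δl = 40.89; W sinα = 69.8
Slice 5: Δl = 1.9/cos24.8° = 2.093 m; N'_5 = 149·cos24.8° − 28·2.093 = 76.7; c'Δl = 32.65; W sinα = 62.5
Slice 6: Δl = 2.8/cos33.1° = 3.342 m; N'_6 = 157·cos33.1° − 17·3.342 = 74.7; c'Δl = 52.14; W sinα = 85.7
Slice 7: Δl = 2.4/cos43.3° = 3.298 m; N'_7 = 51·cos43.3° − 9·3.298 = 7.4; c'Δl = 51.44; W sinα = 35.0
Σc'Δl = 268.2 kN/m; ΣN' = 655.4 kN/m; ΣW sinα = 298.5 kN/m
Resisting = 268.2 + 655.4·tan23.9° = 268.2 + 290.4 = 558.6 kN/m
FS = 558.6 / 298.5 = 1.872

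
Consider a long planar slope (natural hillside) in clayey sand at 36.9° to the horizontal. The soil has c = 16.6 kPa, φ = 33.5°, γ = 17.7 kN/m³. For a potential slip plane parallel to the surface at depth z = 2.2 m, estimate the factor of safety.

For an infinite slope with a slip plane parallel to the surface (no pore pressure): FS = [c + γz cos²β tanφ] / [γz sinβ cosβ].
γz = 17.7·2.2 = 38.94 kN/m²
Numerator = 16.6 + 38.94·cos²36.9°·tan33.5° = 16.6 + 38.94·0.6395·0.6619 = 33.082 kPa
Denominator = 38.94·sin36.9°·cos36.9° = 38.94·0.6004·0.7997 = 18.697 kPa
FS = 33.082 / 18.697 = 1.769

FS = 1.77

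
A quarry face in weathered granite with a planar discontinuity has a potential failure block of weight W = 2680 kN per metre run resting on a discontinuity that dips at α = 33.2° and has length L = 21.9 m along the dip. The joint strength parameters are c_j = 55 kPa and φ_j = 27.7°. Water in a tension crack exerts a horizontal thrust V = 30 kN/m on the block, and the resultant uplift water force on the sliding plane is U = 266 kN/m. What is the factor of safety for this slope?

Resolving the block weight along and normal to the plane and applying the Mohr–Coulomb strength on the joint:
N' = W cosα − U − V sinα = 2680·cos33.2° − 266 − 30·sin33.2° = 1960.1 kN/m
Driving force T = W sinα + V cosα = 2680·sin33.2° + 30·cos33.2° = 1492.6 kN/m
Resisting force R = c_j·L + N'·tanφ_j = 55·21.9 + 1960.1·tan27.7° = 1204.5 + 1029.1 = 2233.6 kN/m
FS = R / T = 2233.6 / 1492.6 = 1.496

FS = 1.50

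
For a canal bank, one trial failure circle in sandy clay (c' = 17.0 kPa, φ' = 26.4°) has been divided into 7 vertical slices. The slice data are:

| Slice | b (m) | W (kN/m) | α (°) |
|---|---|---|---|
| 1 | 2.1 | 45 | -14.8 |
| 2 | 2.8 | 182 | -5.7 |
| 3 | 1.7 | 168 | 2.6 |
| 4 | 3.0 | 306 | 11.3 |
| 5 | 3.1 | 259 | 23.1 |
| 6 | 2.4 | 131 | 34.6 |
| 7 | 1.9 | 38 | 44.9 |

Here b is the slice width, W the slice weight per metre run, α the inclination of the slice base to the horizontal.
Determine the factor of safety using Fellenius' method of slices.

Ordinary method of slices: FS = Σ[c'·Δl_i + (W_i cosα_i)·tanφ'] / Σ W_i sinα_i, with Δl_i = b_i / cosα_i.
Slice 1: Δl = 2.1/cos(-14.8°) = 2.172 m; N'_1 = 45·cos(-14.8°) = 43.5; c'Δl = 36.93; W sinα = -11.5
Slice 2: Δl = 2.8/cos(-5.7°) = 2.814 m; N'_2 = 182·cos(-5.7°) = 181.1; c'Δl = 47.84; W sinα = -18.1
Slice 3: Δl = 1.7/cos2.6° = 1.702 m; N'_3 = 168·cos2.6° = 167.8; c'Δl = 28.93; W sinα = 7.6
Slice 4: Δl = 3.0/cos11.3° = 3.059 m; N'_4 = 306·cos11.3° = 300.1; c'Δl = 52.01; W sinα = 60.0
Slice 5: Δl = 3.1/cos23.1° = 3.370 m; N'_5 = 259·cos23.1° = 238.2; c'Δl = 57.29; W sinα = 101.6
Slice 6: Δl = 2.4/cos34.6° = 2.916 m; N'_6 = 131·cos34.6° = 107.8; c'Δl = 49.57; W sinα = 74.4
Slice 7: Δl = 1.9/cos44.9° = 2.682 m; N'_7 = 38·cos44.9° = 26.9; c'Δl = 45.60; W sinα = 26.8
Σc'Δl = 318.2 kN/m; ΣN' = 1065.5 kN/m; ΣW sinα = 240.8 kN/m
Resisting = 318.2 + 1065.5·tan26.4° = 318.2 + 528.9 = 847.1 kN/m
FS = 847.1 / 240.8 = 3.517

FS = 3.52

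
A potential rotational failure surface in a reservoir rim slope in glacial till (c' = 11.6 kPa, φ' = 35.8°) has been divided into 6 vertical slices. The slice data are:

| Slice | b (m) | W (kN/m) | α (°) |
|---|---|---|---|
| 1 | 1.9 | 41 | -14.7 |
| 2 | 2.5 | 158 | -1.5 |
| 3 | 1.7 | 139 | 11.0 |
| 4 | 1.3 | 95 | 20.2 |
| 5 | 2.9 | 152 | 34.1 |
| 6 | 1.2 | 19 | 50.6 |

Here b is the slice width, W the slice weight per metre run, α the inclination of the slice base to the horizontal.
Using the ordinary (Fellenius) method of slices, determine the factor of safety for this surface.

Ordinary method of slices: FS = Σ[c'·Δl_i + (W_i cosα_i)·tanφ'] / Σ W_i sinα_i, with Δl_i = b_i / cosα_i.
Slice 1: Δl = 1.9/cos(-14.7°) = 1.964 m; N'_1 = 41·cos(-14.7°) = 39.7; c'Δl = 22.79; W sinα = -10.4
Slice 2: Δl = 2.5/cos(-1.5°) = 2.501 m; N'_2 = 158·cos(-1.5°) = 157.9; c'Δl = 29.01; W sinα = -4.1
Slice 3: Δl = 1.7/cos11.0° = 1.732 m; N'_3 = 139·cos11.0° = 136.4; c'Δl = 20.09; W sinα = 26.5
Slice 4: Δl = 1.3/cos20.2° = 1.385 m; N'_4 = 95·cos20.2° = 89.2; c'Δl = 16.07; W sinα = 32.8
Slice 5: Δl = 2.9/cos34.1° = 3.502 m; N'_5 = 152·cos34.1° = 125.9; c'Δl = 40.63; W sinα = 85.2
Slice 6: Δl = 1.2/cos50.6° = 1.891 m; N'_6 = 19·cos50.6° = 12.1; c'Δl = 21.93; W sinα = 14.7
Σc'Δl = 150.5 kN/m; ΣN' = 561.1 kN/m; ΣW sinα = 144.7 kN/m
Resisting = 150.5 + 561.1·tan35.8° = 150.5 + 404.7 = 555.2 kN/m
FS = 555.2 / 144.7 = 3.837

FS = 3.84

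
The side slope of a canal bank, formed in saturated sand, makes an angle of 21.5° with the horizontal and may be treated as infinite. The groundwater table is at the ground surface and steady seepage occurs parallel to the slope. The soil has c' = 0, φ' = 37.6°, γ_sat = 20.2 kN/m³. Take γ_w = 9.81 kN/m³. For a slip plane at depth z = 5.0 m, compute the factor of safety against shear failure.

With seepage parallel to the slope and the water table at the surface, the effective normal stress on the slip plane uses the buoyant unit weight γ' = γ_sat − γ_w while the driving shear stress uses γ_sat:
FS = [c' + γ' z cos²β tanφ'] / [γ_sat z sinβ cosβ]
(For c' = 0 this reduces to FS = (γ'/γ_sat)·tanφ'/tanβ.)
γ' = 20.2 − 9.81 = 10.39 kN/m³
Numerator = 0.0 + 10.39·5.0·cos²21.5°·tan37.6° = 0.0 + 10.39·5.0·0.8657·0.7701 = 34.633 kPa
Denominator = 20.2·5.0·sin21.5°·cos21.5° = 20.2·5.0·0.3665·0.9304 = 34.441 kPa
FS = 34.633 / 34.441 = 1.006

FS = 1.01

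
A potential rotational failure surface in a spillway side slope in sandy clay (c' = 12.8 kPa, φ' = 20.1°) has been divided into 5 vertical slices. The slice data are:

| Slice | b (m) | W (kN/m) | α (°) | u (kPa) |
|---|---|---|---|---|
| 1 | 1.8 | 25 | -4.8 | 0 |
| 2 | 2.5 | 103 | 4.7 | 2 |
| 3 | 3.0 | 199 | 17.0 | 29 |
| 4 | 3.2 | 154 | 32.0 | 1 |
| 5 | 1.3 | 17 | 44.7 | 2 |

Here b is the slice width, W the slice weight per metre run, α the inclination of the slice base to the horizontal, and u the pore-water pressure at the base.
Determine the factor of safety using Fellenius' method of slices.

Ordinary method of slices: FS = Σ[c'·Δl_i + (W_i cosα_i − u_i·Δl_i)·tanφ'] / Σ W_i sinα_i, with Δl_i = b_i / cosα_i.
Slice 1: Δl = 1.8/cos(-4.8°) = 1.806 m; N'_1 = 25·cos(-4.8°) − 0·1.806 = 24.9; c'Δl = 23.12; W sinα = -2.1
Slice 2: Δl = 2.5/cos4.7° = 2.508 m; N'_2 = 103·cos4.7° − 2·2.508 = 97.6; c'Δl = 32.11; W sinα = 8.4
Slice 3: Δl = 3.0/cos17.0° = 3.137 m; N'_3 = 199·cos17.0° − 29·3.137 = 99.3; c'Δl = 40.15; W sinα = 58.2
Slice 4: Δl = 3.2/cos32.0° = 3.773 m; N'_4 = 154·cos32.0° − 1·3.773 = 126.8; c'Δl = 48.30; W sinα = 81.6
Slice 5: Δl = 1.3/cos44.7° = 1.829 m; N'_5 = 17·cos44.7° − 2·1.829 = 8.4; c'Δl = 23.41; W sinα = 12.0
Σc'Δl = 167.1 kN/m; ΣN' = 357.1 kN/m; ΣW sinα = 158.1 kN/m
Resisting = 167.1 + 357.1·tan20.1° = 167.1 + 130.7 = 297.8 kN/m
FS = 297.8 / 158.1 = 1.884

FS = 1.88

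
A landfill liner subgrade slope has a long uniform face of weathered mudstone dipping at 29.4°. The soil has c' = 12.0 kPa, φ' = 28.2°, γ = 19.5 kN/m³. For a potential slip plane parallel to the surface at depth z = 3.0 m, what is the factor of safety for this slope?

For an infinite slope with a slip plane parallel to the surface (no pore pressure): FS = [c' + γz cos²β tanφ'] / [γz sinβ cosβ].
γz = 19.5·3.0 = 58.50 kN/m²
Numerator = 12.0 + 58.50·cos²29.4°·tan28.2° = 12.0 + 58.50·0.7590·0.5362 = 35.808 kPa
Denominator = 58.50·sin29.4°·cos29.4° = 58.50·0.4909·0.8712 = 25.019 kPa
FS = 35.808 / 25.019 = 1.431

FS = 1.43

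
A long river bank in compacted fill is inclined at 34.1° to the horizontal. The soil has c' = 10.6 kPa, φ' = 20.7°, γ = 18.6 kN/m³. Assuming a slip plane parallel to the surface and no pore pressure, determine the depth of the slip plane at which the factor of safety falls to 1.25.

Setting FS = 1.25 in FS = [c' + γz cos²β tanφ'] / [γz sinβ cosβ] and solving for z:
z = c' / [γ cosβ (FS·sinβ − cosβ·tanφ')]
  = 10.6 / [18.6·cos34.1°·(1.25·sin34.1° − cos34.1°·tan20.7°)]
  = 10.6 / [18.6·0.8281·(1.25·0.5606 − 0.8281·0.3779)]
  = 10.6 / 5.9744 = 1.774 m

z = 1.77 m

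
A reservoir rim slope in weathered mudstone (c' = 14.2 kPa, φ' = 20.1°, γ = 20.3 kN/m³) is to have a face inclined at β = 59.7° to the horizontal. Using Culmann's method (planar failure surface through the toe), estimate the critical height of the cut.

H_c = 9.89 m

Culmann's analysis gives the critical failure plane at α_cr = (β + φ')/2 = (59.7 + 20.1)/2 = 39.9°, and the critical height
H_c = (4c'/γ) · sinβ cosφ' / [1 − cos(β − φ')]
    = (4·14.2/20.3) · sin59.7°·cos20.1° / [1 − cos(39.6°)]
    = 2.798 · 0.8634·0.9391 / [1 − 0.7705]
    = 2.798 · 0.8108 / 0.2295
    = 9.89 m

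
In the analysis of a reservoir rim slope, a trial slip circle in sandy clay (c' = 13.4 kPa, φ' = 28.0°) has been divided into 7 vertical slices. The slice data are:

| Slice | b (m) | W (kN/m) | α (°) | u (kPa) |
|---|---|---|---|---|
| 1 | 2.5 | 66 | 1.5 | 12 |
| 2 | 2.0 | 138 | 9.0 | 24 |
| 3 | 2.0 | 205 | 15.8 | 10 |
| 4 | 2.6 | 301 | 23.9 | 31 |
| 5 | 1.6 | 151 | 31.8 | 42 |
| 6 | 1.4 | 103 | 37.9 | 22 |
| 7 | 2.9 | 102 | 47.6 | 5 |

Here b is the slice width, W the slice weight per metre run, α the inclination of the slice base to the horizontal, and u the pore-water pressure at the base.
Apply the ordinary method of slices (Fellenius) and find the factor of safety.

FS = 1.35

Ordinary method of slices: FS = Σ[c'·Δl_i + (W_i cosα_i − u_i·Δl_i)·tanφ'] / Σ W_i sinα_i, with Δl_i = b_i / cosα_i.
Slice 1: Δl = 2.5/cos1.5° = 2.501 m; N'_1 = 66·cos1.5° − 12·2.501 = 36.0; c'Δl = 33.51; W sinα = 1.7
Slice 2: Δl = 2.0/cos9.0° = 2.025 m; N'_2 = 138·cos9.0° − 24·2.025 = 87.7; c'Δl = 27.13; W sinα = 21.6
Slice 3: Δl = 2.0/cos15.8° = 2.079 m; N'_3 = 205·cos15.8° − 10·2.079 = 176.5; c'Δl = 27.85; W sinα = 55.8
Slice 4: Δl = 2.6/cos23.9° = 2.844 m; N'_4 = 301·cos23.9° − 31·2.844 = 187.0; c'Δl = 38.11; W sinα = 121.9
Slice 5: Δl = 1.6/cos31.8° = 1.883 m; N'_5 = 151·cos31.8° − 42·1.883 = 49.3; c'Δl = 25.23; W sinα = 79.6
Slice 6: Δl = 1.4/cos37.9° = 1.774 m; N'_6 = 103·cos37.9° − 22·1.774 = 42.2; c'Δl = 23.77; W sinα = 63.3
Slice 7: Δl = 2.9/cos47.6° = 4.301 m; N'_7 = 102·cos47.6° − 5·4.301 = 47.3; c'Δl = 57.63; W sinα = 75.3
Σc'Δl = 233.2 kN/m; ΣN' = 626.0 kN/m; ΣW sinα = 419.2 kN/m
Resisting = 233.2 + 626.0·tan28.0° = 233.2 + 332.8 = 566.1 kN/m
FS = 566.1 / 419.2 = 1.350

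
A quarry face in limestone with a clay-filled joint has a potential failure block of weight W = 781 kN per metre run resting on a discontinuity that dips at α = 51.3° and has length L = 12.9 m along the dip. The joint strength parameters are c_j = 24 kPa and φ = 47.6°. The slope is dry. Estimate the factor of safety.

FS = 1.39

Resolving the block weight along and normal to the plane and applying the Mohr–Coulomb strength on the joint:
N' = W cosα = 781·cos51.3° = 488.3 kN/m
Driving force T = W sinα = 781·sin51.3° = 609.5 kN/m
Resisting force R = c_j·L + N'·tanφ = 24·12.9 + 488.3·tan47.6° = 309.6 + 534.8 = 844.4 kN/m
FS = R / T = 844.4 / 609.5 = 1.385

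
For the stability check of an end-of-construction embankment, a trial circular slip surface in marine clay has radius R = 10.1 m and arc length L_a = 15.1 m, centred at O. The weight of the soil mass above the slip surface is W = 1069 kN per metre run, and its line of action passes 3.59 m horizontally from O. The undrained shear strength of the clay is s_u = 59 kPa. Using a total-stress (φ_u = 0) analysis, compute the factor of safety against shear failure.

FS = 2.34

Taking moments about the centre O, the resisting moment is provided by the undrained shear strength acting along the arc:
M_R = s_u·L_a·R = 59·15.10·10.1 = 8998.1 kN·m/m
M_D = W·d = 1069·3.59 = 3837.7 kN·m/m
FS = M_R / M_D = 8998.1 / 3837.7 = 2.345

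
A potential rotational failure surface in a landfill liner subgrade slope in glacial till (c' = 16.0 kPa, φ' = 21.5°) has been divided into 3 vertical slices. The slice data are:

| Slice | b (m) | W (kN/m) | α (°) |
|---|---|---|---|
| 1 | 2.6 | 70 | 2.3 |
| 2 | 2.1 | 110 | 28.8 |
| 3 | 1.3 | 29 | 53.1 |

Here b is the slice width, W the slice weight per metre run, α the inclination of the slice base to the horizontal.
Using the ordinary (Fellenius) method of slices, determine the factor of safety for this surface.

Ordinary method of slices: FS = Σ[c'·Δl_i + (W_i cosα_i)·tanφ'] / Σ W_i sinα_i, with Δl_i = b_i / cosα_i.
Slice 1: Δl = 2.6/cos2.3° = 2.602 m; N'_1 = 70·cos2.3° = 69.9; c'Δl = 41.63; W sinα = 2.8
Slice 2: Δl = 2.1/cos28.8° = 2.396 m; N'_2 = 110·cos28.8° = 96.4; c'Δl = 38.34; W sinα = 53.0
Slice 3: Δl = 1.3/cos53.1° = 2.165 m; N'_3 = 29·cos53.1° = 17.4; c'Δl = 34.64; W sinα = 23.2
Σc'Δl = 114.6 kN/m; ΣN' = 183.7 kN/m; ΣW sinα = 79.0 kN/m
Resisting = 114.6 + 183.7·tan21.5° = 114.6 + 72.4 = 187.0 kN/m
FS = 187.0 / 79.0 = 2.367

FS = 2.37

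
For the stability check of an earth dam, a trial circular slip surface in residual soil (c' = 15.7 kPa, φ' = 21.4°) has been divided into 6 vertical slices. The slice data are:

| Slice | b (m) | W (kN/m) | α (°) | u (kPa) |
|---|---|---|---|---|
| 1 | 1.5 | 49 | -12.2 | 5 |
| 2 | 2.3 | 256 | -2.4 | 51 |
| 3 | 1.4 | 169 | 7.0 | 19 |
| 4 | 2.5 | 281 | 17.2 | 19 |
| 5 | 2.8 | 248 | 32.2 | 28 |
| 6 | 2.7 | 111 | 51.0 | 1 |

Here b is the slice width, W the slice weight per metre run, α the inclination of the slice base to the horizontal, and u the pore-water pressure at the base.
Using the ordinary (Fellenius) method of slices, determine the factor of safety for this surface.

Ordinary method of slices: FS = Σ[c'·Δl_i + (W_i cosα_i − u_i·Δl_i)·tanφ'] / Σ W_i sinα_i, with Δl_i = b_i / cosα_i.
Slice 1: Δl = 1.5/cos(-12.2°) = 1.535 m; N'_1 = 49·cos(-12.2°) − 5·1.535 = 40.2; c'Δl = 24.09; W sinα = -10.4
Slice 2: Δl = 2.3/cos(-2.4°) = 2.302 m; N'_2 = 256·cos(-2.4°) − 51·2.302 = 138.4; c'Δl = 36.14; W sinα = -10.7
Slice 3: Δl = 1.4/cos7.0° = 1.411 m; N'_3 = 169·cos7.0° − 19·1.411 = 140.9; c'Δl = 22.15; W sinα = 20.6
Slice 4: Δl = 2.5/cos17.2° = 2.617 m; N'_4 = 281·cos17.2° − 19·2.617 = 218.7; c'Δl = 41.09; W sinα = 83.1
Slice 5: Δl = 2.8/cos32.2° = 3.309 m; N'_5 = 248·cos32.2° − 28·3.309 = 117.2; c'Δl = 51.95; W sinα = 132.2
Slice 6: Δl = 2.7/cos51.0° = 4.290 m; N'_6 = 111·cos51.0° − 1·4.290 = 65.6; c'Δl = 67.36; W sinα = 86.3
Σc'Δl = 242.8 kN/m; ΣN' = 721.0 kN/m; ΣW sinα = 301.0 kN/m
Resisting = 242.8 + 721.0·tan21.4° = 242.8 + 282.6 = 525.3 kN/m
FS = 525.3 / 301.0 = 1.745

FS = 1.75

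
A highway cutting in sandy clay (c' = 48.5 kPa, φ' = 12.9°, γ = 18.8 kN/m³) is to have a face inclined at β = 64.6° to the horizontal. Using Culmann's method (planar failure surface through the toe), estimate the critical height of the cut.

Culmann's analysis gives the critical failure plane at α_cr = (β + φ')/2 = (64.6 + 12.9)/2 = 38.8°, and the critical height
H_c = (4c'/γ) · sinβ cosφ' / [1 − cos(β − φ')]
    = (4·48.5/18.8) · sin64.6°·cos12.9° / [1 − cos(51.7°)]
    = 10.319 · 0.9033·0.9748 / [1 − 0.6198]
    = 10.319 · 0.8805 / 0.3802
    = 23.90 m

H_c = 23.90 m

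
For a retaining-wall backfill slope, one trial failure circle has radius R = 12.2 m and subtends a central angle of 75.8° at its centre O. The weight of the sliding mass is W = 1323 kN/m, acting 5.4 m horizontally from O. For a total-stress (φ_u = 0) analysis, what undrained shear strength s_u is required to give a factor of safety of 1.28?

s_u = 46.4 kPa

FS = s_u·L_a·R / (W·d), so s_u = FS·W·d / (L_a·R).
Arc length L_a = R·θ = 12.2·(75.8°·π/180) = 12.2·1.3230 = 16.14 m
s_u = 1.28·1323·5.4 / (16.14·12.2) = 9144.6 / 196.91 = 46.44 kPa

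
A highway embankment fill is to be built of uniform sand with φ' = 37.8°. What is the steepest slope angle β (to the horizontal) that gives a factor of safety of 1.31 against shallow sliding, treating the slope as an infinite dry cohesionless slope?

For an infinite dry cohesionless slope FS = tanφ'/tanβ, so tanβ = tanφ' / FS.
tanβ = tan37.8° / 1.31 = 0.7757 / 1.31 = 0.5921
β = arctan(0.5921) = 30.63°

β = 30.6°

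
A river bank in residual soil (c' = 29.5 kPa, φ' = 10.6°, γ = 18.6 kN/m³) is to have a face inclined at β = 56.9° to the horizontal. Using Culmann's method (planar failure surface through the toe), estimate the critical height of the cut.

Culmann's analysis gives the critical failure plane at α_cr = (β + φ')/2 = (56.9 + 10.6)/2 = 33.8°, and the critical height
H_c = (4c'/γ) · sinβ cosφ' / [1 − cos(β − φ')]
    = (4·29.5/18.6) · sin56.9°·cos10.6° / [1 − cos(46.3°)]
    = 6.344 · 0.8377·0.9829 / [1 − 0.6909]
    = 6.344 · 0.8234 / 0.3091
    = 16.90 m

H_c = 16.90 m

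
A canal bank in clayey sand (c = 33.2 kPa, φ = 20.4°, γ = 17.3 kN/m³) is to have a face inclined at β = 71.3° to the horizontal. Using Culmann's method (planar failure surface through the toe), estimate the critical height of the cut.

Culmann's analysis gives the critical failure plane at α_cr = (β + φ)/2 = (71.3 + 20.4)/2 = 45.8°, and the critical height
H_c = (4c/γ) · sinβ cosφ / [1 − cos(β − φ)]
    = (4·33.2/17.3) · sin71.3°·cos20.4° / [1 − cos(50.9°)]
    = 7.676 · 0.9472·0.9373 / [1 − 0.6307]
    = 7.676 · 0.8878 / 0.3693
    = 18.45 m

H_c = 18.45 m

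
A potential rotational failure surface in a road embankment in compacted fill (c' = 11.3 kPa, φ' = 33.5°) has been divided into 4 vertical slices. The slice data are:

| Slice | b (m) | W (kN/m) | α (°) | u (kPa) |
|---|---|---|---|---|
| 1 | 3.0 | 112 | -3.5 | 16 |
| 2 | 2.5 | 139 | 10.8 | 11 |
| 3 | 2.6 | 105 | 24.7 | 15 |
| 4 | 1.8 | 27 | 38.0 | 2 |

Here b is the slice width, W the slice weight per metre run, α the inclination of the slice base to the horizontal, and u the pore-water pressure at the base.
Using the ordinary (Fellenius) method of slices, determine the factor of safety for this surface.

Ordinary method of slices: FS = Σ[c'·Δl_i + (W_i cosα_i − u_i·Δl_i)·tanφ'] / Σ W_i sinα_i, with Δl_i = b_i / cosα_i.
Slice 1: Δl = 3.0/cos(-3.5°) = 3.006 m; N'_1 = 112·cos(-3.5°) − 16·3.006 = 63.7; c'Δl = 33.96; W sinα = -6.8
Slice 2: Δl = 2.5/cos10.8° = 2.545 m; N'_2 = 139·cos10.8° − 11·2.545 = 108.5; c'Δl = 28.76; W sinα = 26.0
Slice 3: Δl = 2.6/cos24.7° = 2.862 m; N'_3 = 105·cos24.7° − 15·2.862 = 52.5; c'Δl = 32.34; W sinα = 43.9
Slice 4: Δl = 1.8/cos38.0° = 2.284 m; N'_4 = 27·cos38.0° − 2·2.284 = 16.7; c'Δl = 25.81; W sinα = 16.6
Σc'Δl = 120.9 kN/m; ΣN' = 241.4 kN/m; ΣW sinα = 79.7 kN/m
Resisting = 120.9 + 241.4·tan33.5° = 120.9 + 159.8 = 280.7 kN/m
FS = 280.7 / 79.7 = 3.521

FS = 3.52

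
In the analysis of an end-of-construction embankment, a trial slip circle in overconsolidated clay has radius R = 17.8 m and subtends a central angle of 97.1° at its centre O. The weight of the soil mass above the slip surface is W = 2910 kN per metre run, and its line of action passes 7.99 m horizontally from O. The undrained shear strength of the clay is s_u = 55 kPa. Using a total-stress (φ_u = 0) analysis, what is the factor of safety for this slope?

Taking moments about the centre O, the resisting moment is provided by the undrained shear strength acting along the arc:
Arc length L_a = R·θ = 17.8·(97.1°·π/180) = 17.8·1.6947 = 30.17 m
M_R = s_u·L_a·R = 55·30.17·17.8 = 29532.4 kN·m/m
M_D = W·d = 2910·7.99 = 23250.9 kN·m/m
FS = M_R / M_D = 29532.4 / 23250.9 = 1.270

FS = 1.27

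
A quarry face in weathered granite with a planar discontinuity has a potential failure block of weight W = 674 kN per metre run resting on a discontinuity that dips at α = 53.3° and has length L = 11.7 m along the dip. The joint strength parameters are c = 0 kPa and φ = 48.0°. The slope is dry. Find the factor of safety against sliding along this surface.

FS = 0.83

Resolving the block weight along and normal to the plane and applying the Mohr–Coulomb strength on the joint:
N' = W cosα = 674·cos53.3° = 402.8 kN/m
Driving force T = W sinα = 674·sin53.3° = 540.4 kN/m
Resisting force R = c·L + N'·tanφ = 0·11.7 + 402.8·tan48.0° = 0.0 + 447.4 = 447.4 kN/m
FS = R / T = 447.4 / 540.4 = 0.828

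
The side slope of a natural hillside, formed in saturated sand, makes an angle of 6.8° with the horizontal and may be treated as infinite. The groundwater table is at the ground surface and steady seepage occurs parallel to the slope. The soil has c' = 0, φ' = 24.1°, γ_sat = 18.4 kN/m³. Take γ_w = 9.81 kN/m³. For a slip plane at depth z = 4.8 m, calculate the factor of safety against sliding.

FS = 1.75

With seepage parallel to the slope and the water table at the surface, the effective normal stress on the slip plane uses the buoyant unit weight γ' = γ_sat − γ_w while the driving shear stress uses γ_sat:
FS = [c' + γ' z cos²β tanφ'] / [γ_sat z sinβ cosβ]
(For c' = 0 this reduces to FS = (γ'/γ_sat)·tanφ'/tanβ.)
γ' = 18.4 − 9.81 = 8.59 kN/m³
Numerator = 0.0 + 8.59·4.8·cos²6.8°·tan24.1° = 0.0 + 8.59·4.8·0.9860·0.4473 = 18.185 kPa
Denominator = 18.4·4.8·sin6.8°·cos6.8° = 18.4·4.8·0.1184·0.9930 = 10.384 kPa
FS = 18.185 / 10.384 = 1.751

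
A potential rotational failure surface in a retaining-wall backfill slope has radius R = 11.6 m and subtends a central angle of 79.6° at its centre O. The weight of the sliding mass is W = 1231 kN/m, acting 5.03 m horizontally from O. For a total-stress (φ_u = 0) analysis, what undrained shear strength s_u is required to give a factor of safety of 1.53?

s_u = 50.7 kPa

FS = s_u·L_a·R / (W·d), so s_u = FS·W·d / (L_a·R).
Arc length L_a = R·θ = 11.6·(79.6°·π/180) = 11.6·1.3893 = 16.12 m
s_u = 1.53·1231·5.03 / (16.12·11.6) = 9473.7 / 186.94 = 50.68 kPa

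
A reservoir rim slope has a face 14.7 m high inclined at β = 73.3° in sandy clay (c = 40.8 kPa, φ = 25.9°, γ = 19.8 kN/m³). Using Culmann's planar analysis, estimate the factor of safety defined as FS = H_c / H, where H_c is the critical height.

H_c = (4c/γ) · sinβ cosφ / [1 − cos(β − φ)]
    = (4·40.8/19.8) · sin73.3°·cos25.9° / [1 − cos47.4°]
    = 8.242 · 0.8616 / 0.3231 = 21.98 m
FS = H_c / H = 21.98 / 14.7 = 1.495

FS = 1.50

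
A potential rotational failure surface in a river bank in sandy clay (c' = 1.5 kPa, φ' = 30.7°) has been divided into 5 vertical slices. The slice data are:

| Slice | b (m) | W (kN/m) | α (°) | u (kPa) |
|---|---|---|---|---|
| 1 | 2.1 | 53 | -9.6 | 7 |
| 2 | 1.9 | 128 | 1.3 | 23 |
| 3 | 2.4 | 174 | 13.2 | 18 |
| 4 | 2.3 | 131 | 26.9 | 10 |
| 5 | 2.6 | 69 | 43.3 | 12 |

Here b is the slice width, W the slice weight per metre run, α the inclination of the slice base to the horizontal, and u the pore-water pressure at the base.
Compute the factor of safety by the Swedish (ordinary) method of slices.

Ordinary method of slices: FS = Σ[c'·Δl_i + (W_i cosα_i − u_i·Δl_i)·tanφ'] / Σ W_i sinα_i, with Δl_i = b_i / cosα_i.
Slice 1: Δl = 2.1/cos(-9.6°) = 2.130 m; N'_1 = 53·cos(-9.6°) − 7·2.130 = 37.3; c'Δl = 3.19; W sinα = -8.8
Slice 2: Δl = 1.9/cos1.3° = 1.900 m; N'_2 = 128·cos1.3° − 23·1.900 = 84.3; c'Δl = 2.85; W sinα = 2.9
Slice 3: Δl = 2.4/cos13.2° = 2.465 m; N'_3 = 174·cos13.2° − 18·2.465 = 125.0; c'Δl = 3.70; W sinα = 39.7
Slice 4: Δl = 2.3/cos26.9° = 2.579 m; N'_4 = 131·cos26.9° − 10·2.579 = 91.0; c'Δl = 3.87; W sinα = 59.3
Slice 5: Δl = 2.6/cos43.3° = 3.573 m; N'_5 = 69·cos43.3° − 12·3.573 = 7.3; c'Δl = 5.36; W sinα = 47.3
Σc'Δl = 19.0 kN/m; ΣN' = 345.0 kN/m; ΣW sinα = 140.4 kN/m
Resisting = 19.0 + 345.0·tan30.7° = 19.0 + 204.9 = 223.8 kN/m
FS = 223.8 / 140.4 = 1.594

FS = 1.59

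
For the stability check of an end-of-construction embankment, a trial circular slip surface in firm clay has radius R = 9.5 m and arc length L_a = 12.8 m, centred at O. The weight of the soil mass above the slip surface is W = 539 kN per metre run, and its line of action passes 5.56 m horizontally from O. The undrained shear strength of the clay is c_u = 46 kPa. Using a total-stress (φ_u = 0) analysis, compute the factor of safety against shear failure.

Taking moments about the centre O, the resisting moment is provided by the undrained shear strength acting along the arc:
M_R = c_u·L_a·R = 46·12.80·9.5 = 5593.6 kN·m/m
M_D = W·d = 539·5.56 = 2996.8 kN·m/m
FS = M_R / M_D = 5593.6 / 2996.8 = 1.866

FS = 1.87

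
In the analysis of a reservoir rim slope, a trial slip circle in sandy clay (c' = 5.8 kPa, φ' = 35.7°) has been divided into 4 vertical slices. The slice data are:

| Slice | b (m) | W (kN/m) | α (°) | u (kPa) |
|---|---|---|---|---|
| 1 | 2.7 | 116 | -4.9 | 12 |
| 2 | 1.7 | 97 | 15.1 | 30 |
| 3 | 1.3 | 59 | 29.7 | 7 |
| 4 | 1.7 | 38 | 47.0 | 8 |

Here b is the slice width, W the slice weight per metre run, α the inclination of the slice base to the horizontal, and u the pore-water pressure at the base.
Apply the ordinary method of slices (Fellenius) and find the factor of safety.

Ordinary method of slices: FS = Σ[c'·Δl_i + (W_i cosα_i − u_i·Δl_i)·tanφ'] / Σ W_i sinα_i, with Δl_i = b_i / cosα_i.
Slice 1: Δl = 2.7/cos(-4.9°) = 2.710 m; N'_1 = 116·cos(-4.9°) − 12·2.710 = 83.1; c'Δl = 15.72; W sinα = -9.9
Slice 2: Δl = 1.7/cos15.1° = 1.761 m; N'_2 = 97·cos15.1° − 30·1.761 = 40.8; c'Δl = 10.21; W sinα = 25.3
Slice 3: Δl = 1.3/cos29.7° = 1.497 m; N'_3 = 59·cos29.7° − 7·1.497 = 40.8; c'Δl = 8.68; W sinα = 29.2
Slice 4: Δl = 1.7/cos47.0° = 2.493 m; N'_4 = 38·cos47.0° − 8·2.493 = 6.0; c'Δl = 14.46; W sinα = 27.8
Σc'Δl = 49.1 kN/m; ΣN' = 170.6 kN/m; ΣW sinα = 72.4 kN/m
Resisting = 49.1 + 170.6·tan35.7° = 49.1 + 122.6 = 171.7 kN/m
FS = 171.7 / 72.4 = 2.372

FS = 2.37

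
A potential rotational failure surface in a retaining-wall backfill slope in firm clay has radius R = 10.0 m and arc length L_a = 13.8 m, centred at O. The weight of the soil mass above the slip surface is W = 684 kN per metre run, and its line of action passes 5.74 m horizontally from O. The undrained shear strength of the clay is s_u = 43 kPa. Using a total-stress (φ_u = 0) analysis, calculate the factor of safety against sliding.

FS = 1.51

Taking moments about the centre O, the resisting moment is provided by the undrained shear strength acting along the arc:
M_R = s_u·L_a·R = 43·13.80·10.0 = 5934.0 kN·m/m
M_D = W·d = 684·5.74 = 3926.2 kN·m/m
FS = M_R / M_D = 5934.0 / 3926.2 = 1.511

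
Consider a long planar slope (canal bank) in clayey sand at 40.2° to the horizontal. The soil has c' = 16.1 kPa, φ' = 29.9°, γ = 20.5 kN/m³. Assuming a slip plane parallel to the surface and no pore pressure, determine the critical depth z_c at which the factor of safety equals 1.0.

z_c = 4.99 m

Setting FS = 1.00 in FS = [c' + γz cos²β tanφ'] / [γz sinβ cosβ] and solving for z:
z = c' / [γ cosβ (FS·sinβ − cosβ·tanφ')]
  = 16.1 / [20.5·cos40.2°·(1.00·sin40.2° − cos40.2°·tan29.9°)]
  = 16.1 / [20.5·0.7638·(1.00·0.6455 − 0.7638·0.5750)]
  = 16.1 / 3.2295 = 4.985 m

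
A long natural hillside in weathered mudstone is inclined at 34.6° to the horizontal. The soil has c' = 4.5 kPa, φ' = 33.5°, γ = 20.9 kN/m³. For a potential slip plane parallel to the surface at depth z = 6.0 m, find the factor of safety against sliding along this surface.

For an infinite slope with a slip plane parallel to the surface (no pore pressure): FS = [c' + γz cos²β tanφ'] / [γz sinβ cosβ].
γz = 20.9·6.0 = 125.40 kN/m²
Numerator = 4.5 + 125.40·cos²34.6°·tan33.5° = 4.5 + 125.40·0.6776·0.6619 = 60.737 kPa
Denominator = 125.40·sin34.6°·cos34.6° = 125.40·0.5678·0.8231 = 58.614 kPa
FS = 60.737 / 58.614 = 1.036

FS = 1.04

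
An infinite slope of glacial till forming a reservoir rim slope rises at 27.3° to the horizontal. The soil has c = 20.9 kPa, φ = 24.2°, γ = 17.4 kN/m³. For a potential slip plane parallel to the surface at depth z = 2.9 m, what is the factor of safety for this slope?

FS = 1.89

For an infinite slope with a slip plane parallel to the surface (no pore pressure): FS = [c + γz cos²β tanφ] / [γz sinβ cosβ].
γz = 17.4·2.9 = 50.46 kN/m²
Numerator = 20.9 + 50.46·cos²27.3°·tan24.2° = 20.9 + 50.46·0.7896·0.4494 = 38.807 kPa
Denominator = 50.46·sin27.3°·cos27.3° = 50.46·0.4586·0.8886 = 20.566 kPa
FS = 38.807 / 20.566 = 1.887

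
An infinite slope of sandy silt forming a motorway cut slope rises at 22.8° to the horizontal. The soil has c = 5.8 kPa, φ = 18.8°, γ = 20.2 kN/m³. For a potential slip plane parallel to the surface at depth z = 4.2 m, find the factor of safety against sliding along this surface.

For an infinite slope with a slip plane parallel to the surface (no pore pressure): FS = [c + γz cos²β tanφ] / [γz sinβ cosβ].
γz = 20.2·4.2 = 84.84 kN/m²
Numerator = 5.8 + 84.84·cos²22.8°·tan18.8° = 5.8 + 84.84·0.8498·0.3404 = 30.345 kPa
Denominator = 84.84·sin22.8°·cos22.8° = 84.84·0.3875·0.9219 = 30.308 kPa
FS = 30.345 / 30.308 = 1.001

FS = 1.00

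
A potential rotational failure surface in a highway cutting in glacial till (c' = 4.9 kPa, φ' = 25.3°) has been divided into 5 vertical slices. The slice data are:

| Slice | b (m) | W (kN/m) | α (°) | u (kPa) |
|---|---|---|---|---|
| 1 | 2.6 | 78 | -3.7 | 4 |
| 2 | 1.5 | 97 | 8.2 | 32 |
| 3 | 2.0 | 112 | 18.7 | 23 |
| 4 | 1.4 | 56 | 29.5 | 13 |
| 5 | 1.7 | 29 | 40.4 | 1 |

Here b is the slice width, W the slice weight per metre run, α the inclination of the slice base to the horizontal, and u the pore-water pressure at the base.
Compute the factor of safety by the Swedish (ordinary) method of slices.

Ordinary method of slices: FS = Σ[c'·Δl_i + (W_i cosα_i − u_i·Δl_i)·tanφ'] / Σ W_i sinα_i, with Δl_i = b_i / cosα_i.
Slice 1: Δl = 2.6/cos(-3.7°) = 2.605 m; N'_1 = 78·cos(-3.7°) − 4·2.605 = 67.4; c'Δl = 12.77; W sinα = -5.0
Slice 2: Δl = 1.5/cos8.2° = 1.515 m; N'_2 = 97·cos8.2° − 32·1.515 = 47.5; c'Δl = 7.43; W sinα = 13.8
Slice 3: Δl = 2.0/cos18.7° = 2.111 m; N'_3 = 112·cos18.7° − 23·2.111 = 57.5; c'Δl = 10.35; W sinα = 35.9
Slice 4: Δl = 1.4/cos29.5° = 1.609 m; N'_4 = 56·cos29.5° − 13·1.609 = 27.8; c'Δl = 7.88; W sinα = 27.6
Slice 5: Δl = 1.7/cos40.4° = 2.232 m; N'_5 = 29·cos40.4° − 1·2.232 = 19.9; c'Δl = 10.94; W sinα = 18.8
Σc'Δl = 49.4 kN/m; ΣN' = 220.1 kN/m; ΣW sinα = 91.1 kN/m
Resisting = 49.4 + 220.1·tan25.3° = 49.4 + 104.1 = 153.4 kN/m
FS = 153.4 / 91.1 = 1.684

FS = 1.68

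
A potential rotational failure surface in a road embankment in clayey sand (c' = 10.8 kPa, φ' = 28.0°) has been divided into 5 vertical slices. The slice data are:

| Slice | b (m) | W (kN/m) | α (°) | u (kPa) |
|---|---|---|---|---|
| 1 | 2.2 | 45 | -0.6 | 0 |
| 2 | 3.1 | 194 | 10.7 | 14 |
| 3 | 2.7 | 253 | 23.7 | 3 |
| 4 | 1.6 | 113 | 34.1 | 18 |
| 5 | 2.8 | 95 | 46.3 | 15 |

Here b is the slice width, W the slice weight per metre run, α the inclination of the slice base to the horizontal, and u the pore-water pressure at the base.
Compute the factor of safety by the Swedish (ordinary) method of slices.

FS = 1.52

Ordinary method of slices: FS = Σ[c'·Δl_i + (W_i cosα_i − u_i·Δl_i)·tanφ'] / Σ W_i sinα_i, with Δl_i = b_i / cosα_i.
Slice 1: Δl = 2.2/cos(-0.6°) = 2.200 m; N'_1 = 45·cos(-0.6°) − 0·2.200 = 45.0; c'Δl = 23.76; W sinα = -0.5
Slice 2: Δl = 3.1/cos10.7° = 3.155 m; N'_2 = 194·cos10.7° − 14·3.155 = 146.5; c'Δl = 34.07; W sinα = 36.0
Slice 3: Δl = 2.7/cos23.7° = 2.949 m; N'_3 = 253·cos23.7° − 3·2.949 = 222.8; c'Δl = 31.85; W sinα = 101.7
Slice 4: Δl = 1.6/cos34.1° = 1.932 m; N'_4 = 113·cos34.1° − 18·1.932 = 58.8; c'Δl = 20.87; W sinα = 63.4
Slice 5: Δl = 2.8/cos46.3° = 4.053 m; N'_5 = 95·cos46.3° − 15·4.053 = 4.8; c'Δl = 43.77; W sinα = 68.7
Σc'Δl = 154.3 kN/m; ΣN' = 477.9 kN/m; ΣW sinα = 269.3 kN/m
Resisting = 154.3 + 477.9·tan28.0° = 154.3 + 254.1 = 408.4 kN/m
FS = 408.4 / 269.3 = 1.517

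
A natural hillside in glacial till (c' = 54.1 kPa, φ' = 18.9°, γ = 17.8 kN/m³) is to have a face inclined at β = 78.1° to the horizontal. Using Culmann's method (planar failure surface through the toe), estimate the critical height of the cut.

Culmann's analysis gives the critical failure plane at α_cr = (β + φ')/2 = (78.1 + 18.9)/2 = 48.5°, and the critical height
H_c = (4c'/γ) · sinβ cosφ' / [1 − cos(β − φ')]
    = (4·54.1/17.8) · sin78.1°·cos18.9° / [1 − cos(59.2°)]
    = 12.157 · 0.9785·0.9461 / [1 − 0.5120]
    = 12.157 · 0.9258 / 0.4880
    = 23.06 m

H_c = 23.06 m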